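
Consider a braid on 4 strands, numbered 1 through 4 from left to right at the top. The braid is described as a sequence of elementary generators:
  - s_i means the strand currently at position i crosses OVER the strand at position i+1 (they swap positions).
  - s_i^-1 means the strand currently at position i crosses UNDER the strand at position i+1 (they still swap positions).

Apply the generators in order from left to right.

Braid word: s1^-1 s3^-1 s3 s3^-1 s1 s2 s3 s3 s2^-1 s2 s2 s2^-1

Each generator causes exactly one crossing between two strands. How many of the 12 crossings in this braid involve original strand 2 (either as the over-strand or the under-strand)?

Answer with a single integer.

Gen 1: crossing 1x2. Involves strand 2? yes. Count so far: 1
Gen 2: crossing 3x4. Involves strand 2? no. Count so far: 1
Gen 3: crossing 4x3. Involves strand 2? no. Count so far: 1
Gen 4: crossing 3x4. Involves strand 2? no. Count so far: 1
Gen 5: crossing 2x1. Involves strand 2? yes. Count so far: 2
Gen 6: crossing 2x4. Involves strand 2? yes. Count so far: 3
Gen 7: crossing 2x3. Involves strand 2? yes. Count so far: 4
Gen 8: crossing 3x2. Involves strand 2? yes. Count so far: 5
Gen 9: crossing 4x2. Involves strand 2? yes. Count so far: 6
Gen 10: crossing 2x4. Involves strand 2? yes. Count so far: 7
Gen 11: crossing 4x2. Involves strand 2? yes. Count so far: 8
Gen 12: crossing 2x4. Involves strand 2? yes. Count so far: 9

Answer: 9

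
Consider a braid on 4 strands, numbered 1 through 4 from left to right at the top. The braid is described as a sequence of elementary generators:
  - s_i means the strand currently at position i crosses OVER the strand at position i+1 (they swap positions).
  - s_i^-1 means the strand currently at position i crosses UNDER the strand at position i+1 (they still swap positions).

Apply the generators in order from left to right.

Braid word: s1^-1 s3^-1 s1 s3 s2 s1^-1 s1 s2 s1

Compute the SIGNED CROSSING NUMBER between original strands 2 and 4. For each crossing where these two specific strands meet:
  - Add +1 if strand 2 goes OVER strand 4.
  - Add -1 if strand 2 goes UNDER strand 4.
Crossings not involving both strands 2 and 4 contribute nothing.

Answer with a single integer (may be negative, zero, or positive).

Answer: 0

Derivation:
Gen 1: crossing 1x2. Both 2&4? no. Sum: 0
Gen 2: crossing 3x4. Both 2&4? no. Sum: 0
Gen 3: crossing 2x1. Both 2&4? no. Sum: 0
Gen 4: crossing 4x3. Both 2&4? no. Sum: 0
Gen 5: crossing 2x3. Both 2&4? no. Sum: 0
Gen 6: crossing 1x3. Both 2&4? no. Sum: 0
Gen 7: crossing 3x1. Both 2&4? no. Sum: 0
Gen 8: crossing 3x2. Both 2&4? no. Sum: 0
Gen 9: crossing 1x2. Both 2&4? no. Sum: 0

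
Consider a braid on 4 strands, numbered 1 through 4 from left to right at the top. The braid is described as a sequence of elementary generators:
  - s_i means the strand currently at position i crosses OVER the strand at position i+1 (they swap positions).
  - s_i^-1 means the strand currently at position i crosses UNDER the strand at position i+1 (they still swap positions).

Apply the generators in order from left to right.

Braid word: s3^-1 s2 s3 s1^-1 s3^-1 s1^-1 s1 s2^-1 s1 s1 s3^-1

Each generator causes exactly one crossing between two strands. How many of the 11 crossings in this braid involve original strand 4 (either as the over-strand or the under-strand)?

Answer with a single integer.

Gen 1: crossing 3x4. Involves strand 4? yes. Count so far: 1
Gen 2: crossing 2x4. Involves strand 4? yes. Count so far: 2
Gen 3: crossing 2x3. Involves strand 4? no. Count so far: 2
Gen 4: crossing 1x4. Involves strand 4? yes. Count so far: 3
Gen 5: crossing 3x2. Involves strand 4? no. Count so far: 3
Gen 6: crossing 4x1. Involves strand 4? yes. Count so far: 4
Gen 7: crossing 1x4. Involves strand 4? yes. Count so far: 5
Gen 8: crossing 1x2. Involves strand 4? no. Count so far: 5
Gen 9: crossing 4x2. Involves strand 4? yes. Count so far: 6
Gen 10: crossing 2x4. Involves strand 4? yes. Count so far: 7
Gen 11: crossing 1x3. Involves strand 4? no. Count so far: 7

Answer: 7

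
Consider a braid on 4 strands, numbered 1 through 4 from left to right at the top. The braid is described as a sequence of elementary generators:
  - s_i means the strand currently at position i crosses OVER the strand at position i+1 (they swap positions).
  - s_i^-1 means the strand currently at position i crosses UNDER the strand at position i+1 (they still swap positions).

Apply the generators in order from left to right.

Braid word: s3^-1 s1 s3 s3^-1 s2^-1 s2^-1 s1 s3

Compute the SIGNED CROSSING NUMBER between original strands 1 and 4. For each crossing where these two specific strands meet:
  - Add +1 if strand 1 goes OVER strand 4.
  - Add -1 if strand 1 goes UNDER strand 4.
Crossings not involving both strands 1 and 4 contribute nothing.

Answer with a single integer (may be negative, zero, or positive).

Answer: 0

Derivation:
Gen 1: crossing 3x4. Both 1&4? no. Sum: 0
Gen 2: crossing 1x2. Both 1&4? no. Sum: 0
Gen 3: crossing 4x3. Both 1&4? no. Sum: 0
Gen 4: crossing 3x4. Both 1&4? no. Sum: 0
Gen 5: 1 under 4. Both 1&4? yes. Contrib: -1. Sum: -1
Gen 6: 4 under 1. Both 1&4? yes. Contrib: +1. Sum: 0
Gen 7: crossing 2x1. Both 1&4? no. Sum: 0
Gen 8: crossing 4x3. Both 1&4? no. Sum: 0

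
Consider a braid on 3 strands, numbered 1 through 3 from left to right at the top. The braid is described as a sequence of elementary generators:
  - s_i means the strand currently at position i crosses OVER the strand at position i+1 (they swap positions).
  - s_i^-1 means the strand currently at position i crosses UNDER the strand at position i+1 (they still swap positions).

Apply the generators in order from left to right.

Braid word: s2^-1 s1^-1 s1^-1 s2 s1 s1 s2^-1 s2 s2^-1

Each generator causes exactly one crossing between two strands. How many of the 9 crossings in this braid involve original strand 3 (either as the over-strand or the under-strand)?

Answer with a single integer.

Gen 1: crossing 2x3. Involves strand 3? yes. Count so far: 1
Gen 2: crossing 1x3. Involves strand 3? yes. Count so far: 2
Gen 3: crossing 3x1. Involves strand 3? yes. Count so far: 3
Gen 4: crossing 3x2. Involves strand 3? yes. Count so far: 4
Gen 5: crossing 1x2. Involves strand 3? no. Count so far: 4
Gen 6: crossing 2x1. Involves strand 3? no. Count so far: 4
Gen 7: crossing 2x3. Involves strand 3? yes. Count so far: 5
Gen 8: crossing 3x2. Involves strand 3? yes. Count so far: 6
Gen 9: crossing 2x3. Involves strand 3? yes. Count so far: 7

Answer: 7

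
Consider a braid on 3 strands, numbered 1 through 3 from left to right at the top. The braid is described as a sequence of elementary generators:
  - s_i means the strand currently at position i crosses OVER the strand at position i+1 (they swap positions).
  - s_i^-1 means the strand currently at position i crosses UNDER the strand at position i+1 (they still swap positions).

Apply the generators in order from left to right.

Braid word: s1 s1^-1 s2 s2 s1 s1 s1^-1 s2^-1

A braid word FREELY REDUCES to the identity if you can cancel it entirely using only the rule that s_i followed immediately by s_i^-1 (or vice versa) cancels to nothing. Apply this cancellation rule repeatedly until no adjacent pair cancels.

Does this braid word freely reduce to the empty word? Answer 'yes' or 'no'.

Answer: no

Derivation:
Gen 1 (s1): push. Stack: [s1]
Gen 2 (s1^-1): cancels prior s1. Stack: []
Gen 3 (s2): push. Stack: [s2]
Gen 4 (s2): push. Stack: [s2 s2]
Gen 5 (s1): push. Stack: [s2 s2 s1]
Gen 6 (s1): push. Stack: [s2 s2 s1 s1]
Gen 7 (s1^-1): cancels prior s1. Stack: [s2 s2 s1]
Gen 8 (s2^-1): push. Stack: [s2 s2 s1 s2^-1]
Reduced word: s2 s2 s1 s2^-1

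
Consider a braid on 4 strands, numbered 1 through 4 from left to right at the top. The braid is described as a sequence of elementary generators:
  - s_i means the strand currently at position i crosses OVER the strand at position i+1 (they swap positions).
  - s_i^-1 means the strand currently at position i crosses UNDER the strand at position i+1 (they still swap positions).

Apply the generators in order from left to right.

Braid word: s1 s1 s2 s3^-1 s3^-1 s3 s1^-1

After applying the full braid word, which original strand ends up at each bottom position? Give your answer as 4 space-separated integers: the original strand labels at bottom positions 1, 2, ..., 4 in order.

Answer: 3 1 4 2

Derivation:
Gen 1 (s1): strand 1 crosses over strand 2. Perm now: [2 1 3 4]
Gen 2 (s1): strand 2 crosses over strand 1. Perm now: [1 2 3 4]
Gen 3 (s2): strand 2 crosses over strand 3. Perm now: [1 3 2 4]
Gen 4 (s3^-1): strand 2 crosses under strand 4. Perm now: [1 3 4 2]
Gen 5 (s3^-1): strand 4 crosses under strand 2. Perm now: [1 3 2 4]
Gen 6 (s3): strand 2 crosses over strand 4. Perm now: [1 3 4 2]
Gen 7 (s1^-1): strand 1 crosses under strand 3. Perm now: [3 1 4 2]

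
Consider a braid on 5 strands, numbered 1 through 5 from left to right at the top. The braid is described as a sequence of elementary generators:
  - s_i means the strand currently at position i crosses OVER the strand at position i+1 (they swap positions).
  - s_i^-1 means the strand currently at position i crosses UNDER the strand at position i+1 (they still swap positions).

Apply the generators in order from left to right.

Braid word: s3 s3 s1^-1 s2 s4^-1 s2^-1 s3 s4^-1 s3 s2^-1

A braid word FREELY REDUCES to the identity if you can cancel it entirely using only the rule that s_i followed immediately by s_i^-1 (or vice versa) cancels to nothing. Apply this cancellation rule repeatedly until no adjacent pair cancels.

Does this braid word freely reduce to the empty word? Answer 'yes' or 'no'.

Gen 1 (s3): push. Stack: [s3]
Gen 2 (s3): push. Stack: [s3 s3]
Gen 3 (s1^-1): push. Stack: [s3 s3 s1^-1]
Gen 4 (s2): push. Stack: [s3 s3 s1^-1 s2]
Gen 5 (s4^-1): push. Stack: [s3 s3 s1^-1 s2 s4^-1]
Gen 6 (s2^-1): push. Stack: [s3 s3 s1^-1 s2 s4^-1 s2^-1]
Gen 7 (s3): push. Stack: [s3 s3 s1^-1 s2 s4^-1 s2^-1 s3]
Gen 8 (s4^-1): push. Stack: [s3 s3 s1^-1 s2 s4^-1 s2^-1 s3 s4^-1]
Gen 9 (s3): push. Stack: [s3 s3 s1^-1 s2 s4^-1 s2^-1 s3 s4^-1 s3]
Gen 10 (s2^-1): push. Stack: [s3 s3 s1^-1 s2 s4^-1 s2^-1 s3 s4^-1 s3 s2^-1]
Reduced word: s3 s3 s1^-1 s2 s4^-1 s2^-1 s3 s4^-1 s3 s2^-1

Answer: no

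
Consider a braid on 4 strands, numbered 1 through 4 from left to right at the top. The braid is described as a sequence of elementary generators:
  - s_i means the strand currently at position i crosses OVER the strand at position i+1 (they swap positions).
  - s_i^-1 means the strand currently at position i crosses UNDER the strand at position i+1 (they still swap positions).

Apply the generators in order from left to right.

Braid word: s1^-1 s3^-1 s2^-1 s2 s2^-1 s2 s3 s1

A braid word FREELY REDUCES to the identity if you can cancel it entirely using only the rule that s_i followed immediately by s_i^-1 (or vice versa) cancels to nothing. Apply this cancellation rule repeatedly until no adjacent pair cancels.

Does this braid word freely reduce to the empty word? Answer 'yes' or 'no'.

Gen 1 (s1^-1): push. Stack: [s1^-1]
Gen 2 (s3^-1): push. Stack: [s1^-1 s3^-1]
Gen 3 (s2^-1): push. Stack: [s1^-1 s3^-1 s2^-1]
Gen 4 (s2): cancels prior s2^-1. Stack: [s1^-1 s3^-1]
Gen 5 (s2^-1): push. Stack: [s1^-1 s3^-1 s2^-1]
Gen 6 (s2): cancels prior s2^-1. Stack: [s1^-1 s3^-1]
Gen 7 (s3): cancels prior s3^-1. Stack: [s1^-1]
Gen 8 (s1): cancels prior s1^-1. Stack: []
Reduced word: (empty)

Answer: yes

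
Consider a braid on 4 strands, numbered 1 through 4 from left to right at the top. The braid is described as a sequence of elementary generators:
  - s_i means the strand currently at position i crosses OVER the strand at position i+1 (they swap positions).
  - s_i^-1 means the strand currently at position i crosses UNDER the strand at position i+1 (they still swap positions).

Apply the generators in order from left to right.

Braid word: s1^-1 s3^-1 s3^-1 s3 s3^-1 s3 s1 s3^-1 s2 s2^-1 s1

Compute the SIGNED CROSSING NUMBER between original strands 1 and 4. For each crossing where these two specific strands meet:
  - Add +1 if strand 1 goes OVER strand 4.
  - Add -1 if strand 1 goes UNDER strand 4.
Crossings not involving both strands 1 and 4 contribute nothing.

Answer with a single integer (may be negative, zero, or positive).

Gen 1: crossing 1x2. Both 1&4? no. Sum: 0
Gen 2: crossing 3x4. Both 1&4? no. Sum: 0
Gen 3: crossing 4x3. Both 1&4? no. Sum: 0
Gen 4: crossing 3x4. Both 1&4? no. Sum: 0
Gen 5: crossing 4x3. Both 1&4? no. Sum: 0
Gen 6: crossing 3x4. Both 1&4? no. Sum: 0
Gen 7: crossing 2x1. Both 1&4? no. Sum: 0
Gen 8: crossing 4x3. Both 1&4? no. Sum: 0
Gen 9: crossing 2x3. Both 1&4? no. Sum: 0
Gen 10: crossing 3x2. Both 1&4? no. Sum: 0
Gen 11: crossing 1x2. Both 1&4? no. Sum: 0

Answer: 0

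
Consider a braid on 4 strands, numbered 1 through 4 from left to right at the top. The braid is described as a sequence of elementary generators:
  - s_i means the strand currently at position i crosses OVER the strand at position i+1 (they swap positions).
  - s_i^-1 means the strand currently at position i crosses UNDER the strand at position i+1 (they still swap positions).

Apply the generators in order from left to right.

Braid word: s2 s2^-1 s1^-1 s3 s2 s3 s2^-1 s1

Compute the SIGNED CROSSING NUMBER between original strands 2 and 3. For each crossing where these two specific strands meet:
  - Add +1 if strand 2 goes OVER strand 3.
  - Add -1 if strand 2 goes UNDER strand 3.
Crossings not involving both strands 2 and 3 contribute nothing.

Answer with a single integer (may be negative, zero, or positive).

Gen 1: 2 over 3. Both 2&3? yes. Contrib: +1. Sum: 1
Gen 2: 3 under 2. Both 2&3? yes. Contrib: +1. Sum: 2
Gen 3: crossing 1x2. Both 2&3? no. Sum: 2
Gen 4: crossing 3x4. Both 2&3? no. Sum: 2
Gen 5: crossing 1x4. Both 2&3? no. Sum: 2
Gen 6: crossing 1x3. Both 2&3? no. Sum: 2
Gen 7: crossing 4x3. Both 2&3? no. Sum: 2
Gen 8: 2 over 3. Both 2&3? yes. Contrib: +1. Sum: 3

Answer: 3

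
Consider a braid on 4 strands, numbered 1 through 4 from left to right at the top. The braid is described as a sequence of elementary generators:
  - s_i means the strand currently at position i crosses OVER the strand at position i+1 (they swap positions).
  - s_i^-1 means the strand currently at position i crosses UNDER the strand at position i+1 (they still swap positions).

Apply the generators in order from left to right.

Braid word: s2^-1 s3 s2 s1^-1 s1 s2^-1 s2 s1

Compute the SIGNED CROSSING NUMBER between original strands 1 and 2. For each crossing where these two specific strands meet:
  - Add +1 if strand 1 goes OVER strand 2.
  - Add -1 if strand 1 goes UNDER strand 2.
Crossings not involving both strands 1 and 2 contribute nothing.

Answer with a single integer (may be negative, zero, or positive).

Gen 1: crossing 2x3. Both 1&2? no. Sum: 0
Gen 2: crossing 2x4. Both 1&2? no. Sum: 0
Gen 3: crossing 3x4. Both 1&2? no. Sum: 0
Gen 4: crossing 1x4. Both 1&2? no. Sum: 0
Gen 5: crossing 4x1. Both 1&2? no. Sum: 0
Gen 6: crossing 4x3. Both 1&2? no. Sum: 0
Gen 7: crossing 3x4. Both 1&2? no. Sum: 0
Gen 8: crossing 1x4. Both 1&2? no. Sum: 0

Answer: 0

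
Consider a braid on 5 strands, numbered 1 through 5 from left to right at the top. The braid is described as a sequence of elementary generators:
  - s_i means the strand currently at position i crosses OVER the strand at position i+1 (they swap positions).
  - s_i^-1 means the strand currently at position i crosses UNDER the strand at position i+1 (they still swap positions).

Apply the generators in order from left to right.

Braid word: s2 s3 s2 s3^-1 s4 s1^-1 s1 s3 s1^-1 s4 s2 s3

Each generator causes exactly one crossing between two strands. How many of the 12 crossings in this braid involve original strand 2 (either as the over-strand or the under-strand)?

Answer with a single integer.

Answer: 5

Derivation:
Gen 1: crossing 2x3. Involves strand 2? yes. Count so far: 1
Gen 2: crossing 2x4. Involves strand 2? yes. Count so far: 2
Gen 3: crossing 3x4. Involves strand 2? no. Count so far: 2
Gen 4: crossing 3x2. Involves strand 2? yes. Count so far: 3
Gen 5: crossing 3x5. Involves strand 2? no. Count so far: 3
Gen 6: crossing 1x4. Involves strand 2? no. Count so far: 3
Gen 7: crossing 4x1. Involves strand 2? no. Count so far: 3
Gen 8: crossing 2x5. Involves strand 2? yes. Count so far: 4
Gen 9: crossing 1x4. Involves strand 2? no. Count so far: 4
Gen 10: crossing 2x3. Involves strand 2? yes. Count so far: 5
Gen 11: crossing 1x5. Involves strand 2? no. Count so far: 5
Gen 12: crossing 1x3. Involves strand 2? no. Count so far: 5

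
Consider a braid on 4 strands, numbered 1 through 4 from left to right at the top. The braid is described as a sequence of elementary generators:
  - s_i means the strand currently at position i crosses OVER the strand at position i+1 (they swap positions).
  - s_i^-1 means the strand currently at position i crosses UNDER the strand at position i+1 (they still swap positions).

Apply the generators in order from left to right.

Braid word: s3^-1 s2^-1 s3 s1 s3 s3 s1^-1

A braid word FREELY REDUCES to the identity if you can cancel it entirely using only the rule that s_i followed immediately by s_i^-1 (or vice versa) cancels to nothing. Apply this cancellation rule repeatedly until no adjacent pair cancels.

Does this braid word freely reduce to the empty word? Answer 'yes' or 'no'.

Answer: no

Derivation:
Gen 1 (s3^-1): push. Stack: [s3^-1]
Gen 2 (s2^-1): push. Stack: [s3^-1 s2^-1]
Gen 3 (s3): push. Stack: [s3^-1 s2^-1 s3]
Gen 4 (s1): push. Stack: [s3^-1 s2^-1 s3 s1]
Gen 5 (s3): push. Stack: [s3^-1 s2^-1 s3 s1 s3]
Gen 6 (s3): push. Stack: [s3^-1 s2^-1 s3 s1 s3 s3]
Gen 7 (s1^-1): push. Stack: [s3^-1 s2^-1 s3 s1 s3 s3 s1^-1]
Reduced word: s3^-1 s2^-1 s3 s1 s3 s3 s1^-1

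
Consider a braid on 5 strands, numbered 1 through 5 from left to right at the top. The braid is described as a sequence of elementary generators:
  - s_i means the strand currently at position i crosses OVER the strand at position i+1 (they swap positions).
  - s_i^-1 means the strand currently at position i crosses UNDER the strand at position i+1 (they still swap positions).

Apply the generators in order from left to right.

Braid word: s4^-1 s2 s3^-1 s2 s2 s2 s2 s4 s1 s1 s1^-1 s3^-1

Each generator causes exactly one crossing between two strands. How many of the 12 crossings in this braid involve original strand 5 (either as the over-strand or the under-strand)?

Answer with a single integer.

Answer: 7

Derivation:
Gen 1: crossing 4x5. Involves strand 5? yes. Count so far: 1
Gen 2: crossing 2x3. Involves strand 5? no. Count so far: 1
Gen 3: crossing 2x5. Involves strand 5? yes. Count so far: 2
Gen 4: crossing 3x5. Involves strand 5? yes. Count so far: 3
Gen 5: crossing 5x3. Involves strand 5? yes. Count so far: 4
Gen 6: crossing 3x5. Involves strand 5? yes. Count so far: 5
Gen 7: crossing 5x3. Involves strand 5? yes. Count so far: 6
Gen 8: crossing 2x4. Involves strand 5? no. Count so far: 6
Gen 9: crossing 1x3. Involves strand 5? no. Count so far: 6
Gen 10: crossing 3x1. Involves strand 5? no. Count so far: 6
Gen 11: crossing 1x3. Involves strand 5? no. Count so far: 6
Gen 12: crossing 5x4. Involves strand 5? yes. Count so far: 7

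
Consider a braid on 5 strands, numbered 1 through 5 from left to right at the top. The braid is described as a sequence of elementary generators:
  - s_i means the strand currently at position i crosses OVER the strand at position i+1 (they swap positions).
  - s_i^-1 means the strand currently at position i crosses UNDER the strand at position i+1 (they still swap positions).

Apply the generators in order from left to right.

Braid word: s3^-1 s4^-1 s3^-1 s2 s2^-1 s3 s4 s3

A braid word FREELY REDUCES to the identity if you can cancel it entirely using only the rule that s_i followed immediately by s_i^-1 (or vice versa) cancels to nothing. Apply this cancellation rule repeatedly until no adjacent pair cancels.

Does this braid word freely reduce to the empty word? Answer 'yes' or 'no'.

Gen 1 (s3^-1): push. Stack: [s3^-1]
Gen 2 (s4^-1): push. Stack: [s3^-1 s4^-1]
Gen 3 (s3^-1): push. Stack: [s3^-1 s4^-1 s3^-1]
Gen 4 (s2): push. Stack: [s3^-1 s4^-1 s3^-1 s2]
Gen 5 (s2^-1): cancels prior s2. Stack: [s3^-1 s4^-1 s3^-1]
Gen 6 (s3): cancels prior s3^-1. Stack: [s3^-1 s4^-1]
Gen 7 (s4): cancels prior s4^-1. Stack: [s3^-1]
Gen 8 (s3): cancels prior s3^-1. Stack: []
Reduced word: (empty)

Answer: yes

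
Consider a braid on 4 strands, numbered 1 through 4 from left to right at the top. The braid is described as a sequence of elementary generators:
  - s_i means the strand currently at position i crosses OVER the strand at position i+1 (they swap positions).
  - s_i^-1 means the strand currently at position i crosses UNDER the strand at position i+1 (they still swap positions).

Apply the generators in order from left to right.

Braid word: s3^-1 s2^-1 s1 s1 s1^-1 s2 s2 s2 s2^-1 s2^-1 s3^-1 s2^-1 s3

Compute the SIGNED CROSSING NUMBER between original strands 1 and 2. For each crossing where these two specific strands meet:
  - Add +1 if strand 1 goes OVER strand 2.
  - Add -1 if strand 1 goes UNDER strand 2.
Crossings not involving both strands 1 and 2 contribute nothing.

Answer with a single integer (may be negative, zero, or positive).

Gen 1: crossing 3x4. Both 1&2? no. Sum: 0
Gen 2: crossing 2x4. Both 1&2? no. Sum: 0
Gen 3: crossing 1x4. Both 1&2? no. Sum: 0
Gen 4: crossing 4x1. Both 1&2? no. Sum: 0
Gen 5: crossing 1x4. Both 1&2? no. Sum: 0
Gen 6: 1 over 2. Both 1&2? yes. Contrib: +1. Sum: 1
Gen 7: 2 over 1. Both 1&2? yes. Contrib: -1. Sum: 0
Gen 8: 1 over 2. Both 1&2? yes. Contrib: +1. Sum: 1
Gen 9: 2 under 1. Both 1&2? yes. Contrib: +1. Sum: 2
Gen 10: 1 under 2. Both 1&2? yes. Contrib: -1. Sum: 1
Gen 11: crossing 1x3. Both 1&2? no. Sum: 1
Gen 12: crossing 2x3. Both 1&2? no. Sum: 1
Gen 13: 2 over 1. Both 1&2? yes. Contrib: -1. Sum: 0

Answer: 0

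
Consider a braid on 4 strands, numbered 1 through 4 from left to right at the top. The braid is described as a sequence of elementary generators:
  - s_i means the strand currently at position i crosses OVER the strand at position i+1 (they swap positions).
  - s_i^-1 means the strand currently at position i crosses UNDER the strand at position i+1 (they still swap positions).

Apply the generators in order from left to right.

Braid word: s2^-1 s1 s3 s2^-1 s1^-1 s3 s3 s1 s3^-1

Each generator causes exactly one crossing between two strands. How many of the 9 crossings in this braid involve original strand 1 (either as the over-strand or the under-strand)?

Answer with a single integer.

Answer: 5

Derivation:
Gen 1: crossing 2x3. Involves strand 1? no. Count so far: 0
Gen 2: crossing 1x3. Involves strand 1? yes. Count so far: 1
Gen 3: crossing 2x4. Involves strand 1? no. Count so far: 1
Gen 4: crossing 1x4. Involves strand 1? yes. Count so far: 2
Gen 5: crossing 3x4. Involves strand 1? no. Count so far: 2
Gen 6: crossing 1x2. Involves strand 1? yes. Count so far: 3
Gen 7: crossing 2x1. Involves strand 1? yes. Count so far: 4
Gen 8: crossing 4x3. Involves strand 1? no. Count so far: 4
Gen 9: crossing 1x2. Involves strand 1? yes. Count so far: 5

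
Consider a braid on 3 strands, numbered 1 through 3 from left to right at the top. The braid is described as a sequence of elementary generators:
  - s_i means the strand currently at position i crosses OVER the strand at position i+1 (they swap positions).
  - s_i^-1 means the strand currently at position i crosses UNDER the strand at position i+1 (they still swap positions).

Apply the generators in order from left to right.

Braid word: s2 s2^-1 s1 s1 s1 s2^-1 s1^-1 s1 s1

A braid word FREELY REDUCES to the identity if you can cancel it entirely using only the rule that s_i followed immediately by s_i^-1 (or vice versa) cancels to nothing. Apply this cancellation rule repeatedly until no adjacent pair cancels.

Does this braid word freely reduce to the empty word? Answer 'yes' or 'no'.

Gen 1 (s2): push. Stack: [s2]
Gen 2 (s2^-1): cancels prior s2. Stack: []
Gen 3 (s1): push. Stack: [s1]
Gen 4 (s1): push. Stack: [s1 s1]
Gen 5 (s1): push. Stack: [s1 s1 s1]
Gen 6 (s2^-1): push. Stack: [s1 s1 s1 s2^-1]
Gen 7 (s1^-1): push. Stack: [s1 s1 s1 s2^-1 s1^-1]
Gen 8 (s1): cancels prior s1^-1. Stack: [s1 s1 s1 s2^-1]
Gen 9 (s1): push. Stack: [s1 s1 s1 s2^-1 s1]
Reduced word: s1 s1 s1 s2^-1 s1

Answer: no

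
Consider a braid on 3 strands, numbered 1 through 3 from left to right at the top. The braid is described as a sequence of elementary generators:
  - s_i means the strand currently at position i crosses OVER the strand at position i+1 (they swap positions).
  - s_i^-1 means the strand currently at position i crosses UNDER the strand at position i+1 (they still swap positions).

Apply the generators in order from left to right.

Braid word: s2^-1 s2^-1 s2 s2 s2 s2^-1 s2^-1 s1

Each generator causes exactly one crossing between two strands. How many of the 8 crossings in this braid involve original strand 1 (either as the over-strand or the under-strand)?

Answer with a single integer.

Answer: 1

Derivation:
Gen 1: crossing 2x3. Involves strand 1? no. Count so far: 0
Gen 2: crossing 3x2. Involves strand 1? no. Count so far: 0
Gen 3: crossing 2x3. Involves strand 1? no. Count so far: 0
Gen 4: crossing 3x2. Involves strand 1? no. Count so far: 0
Gen 5: crossing 2x3. Involves strand 1? no. Count so far: 0
Gen 6: crossing 3x2. Involves strand 1? no. Count so far: 0
Gen 7: crossing 2x3. Involves strand 1? no. Count so far: 0
Gen 8: crossing 1x3. Involves strand 1? yes. Count so far: 1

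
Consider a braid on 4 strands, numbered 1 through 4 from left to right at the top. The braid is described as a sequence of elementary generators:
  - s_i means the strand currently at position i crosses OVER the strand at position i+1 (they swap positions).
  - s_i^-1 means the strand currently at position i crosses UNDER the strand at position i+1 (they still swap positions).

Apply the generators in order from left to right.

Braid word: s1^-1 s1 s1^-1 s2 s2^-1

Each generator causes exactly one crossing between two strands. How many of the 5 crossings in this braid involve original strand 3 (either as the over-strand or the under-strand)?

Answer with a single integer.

Answer: 2

Derivation:
Gen 1: crossing 1x2. Involves strand 3? no. Count so far: 0
Gen 2: crossing 2x1. Involves strand 3? no. Count so far: 0
Gen 3: crossing 1x2. Involves strand 3? no. Count so far: 0
Gen 4: crossing 1x3. Involves strand 3? yes. Count so far: 1
Gen 5: crossing 3x1. Involves strand 3? yes. Count so far: 2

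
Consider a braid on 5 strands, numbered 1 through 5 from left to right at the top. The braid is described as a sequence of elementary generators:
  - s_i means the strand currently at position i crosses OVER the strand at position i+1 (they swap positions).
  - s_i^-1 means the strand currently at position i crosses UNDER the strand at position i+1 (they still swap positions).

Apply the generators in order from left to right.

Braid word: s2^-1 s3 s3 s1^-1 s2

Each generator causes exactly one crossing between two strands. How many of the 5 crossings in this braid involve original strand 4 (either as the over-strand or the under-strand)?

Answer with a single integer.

Gen 1: crossing 2x3. Involves strand 4? no. Count so far: 0
Gen 2: crossing 2x4. Involves strand 4? yes. Count so far: 1
Gen 3: crossing 4x2. Involves strand 4? yes. Count so far: 2
Gen 4: crossing 1x3. Involves strand 4? no. Count so far: 2
Gen 5: crossing 1x2. Involves strand 4? no. Count so far: 2

Answer: 2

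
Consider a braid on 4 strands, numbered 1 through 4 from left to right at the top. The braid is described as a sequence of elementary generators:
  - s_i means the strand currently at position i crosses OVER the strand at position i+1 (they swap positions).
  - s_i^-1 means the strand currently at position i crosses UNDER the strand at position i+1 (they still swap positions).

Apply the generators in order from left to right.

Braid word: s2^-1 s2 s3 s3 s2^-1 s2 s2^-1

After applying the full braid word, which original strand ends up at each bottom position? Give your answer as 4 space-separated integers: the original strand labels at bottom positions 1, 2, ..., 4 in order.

Answer: 1 3 2 4

Derivation:
Gen 1 (s2^-1): strand 2 crosses under strand 3. Perm now: [1 3 2 4]
Gen 2 (s2): strand 3 crosses over strand 2. Perm now: [1 2 3 4]
Gen 3 (s3): strand 3 crosses over strand 4. Perm now: [1 2 4 3]
Gen 4 (s3): strand 4 crosses over strand 3. Perm now: [1 2 3 4]
Gen 5 (s2^-1): strand 2 crosses under strand 3. Perm now: [1 3 2 4]
Gen 6 (s2): strand 3 crosses over strand 2. Perm now: [1 2 3 4]
Gen 7 (s2^-1): strand 2 crosses under strand 3. Perm now: [1 3 2 4]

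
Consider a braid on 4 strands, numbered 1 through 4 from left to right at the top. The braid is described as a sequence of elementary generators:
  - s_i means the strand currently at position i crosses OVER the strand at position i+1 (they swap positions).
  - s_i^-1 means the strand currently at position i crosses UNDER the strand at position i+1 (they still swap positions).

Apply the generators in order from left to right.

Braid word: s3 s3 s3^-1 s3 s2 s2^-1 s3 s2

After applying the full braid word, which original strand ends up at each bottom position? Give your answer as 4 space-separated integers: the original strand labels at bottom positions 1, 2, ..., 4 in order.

Answer: 1 4 2 3

Derivation:
Gen 1 (s3): strand 3 crosses over strand 4. Perm now: [1 2 4 3]
Gen 2 (s3): strand 4 crosses over strand 3. Perm now: [1 2 3 4]
Gen 3 (s3^-1): strand 3 crosses under strand 4. Perm now: [1 2 4 3]
Gen 4 (s3): strand 4 crosses over strand 3. Perm now: [1 2 3 4]
Gen 5 (s2): strand 2 crosses over strand 3. Perm now: [1 3 2 4]
Gen 6 (s2^-1): strand 3 crosses under strand 2. Perm now: [1 2 3 4]
Gen 7 (s3): strand 3 crosses over strand 4. Perm now: [1 2 4 3]
Gen 8 (s2): strand 2 crosses over strand 4. Perm now: [1 4 2 3]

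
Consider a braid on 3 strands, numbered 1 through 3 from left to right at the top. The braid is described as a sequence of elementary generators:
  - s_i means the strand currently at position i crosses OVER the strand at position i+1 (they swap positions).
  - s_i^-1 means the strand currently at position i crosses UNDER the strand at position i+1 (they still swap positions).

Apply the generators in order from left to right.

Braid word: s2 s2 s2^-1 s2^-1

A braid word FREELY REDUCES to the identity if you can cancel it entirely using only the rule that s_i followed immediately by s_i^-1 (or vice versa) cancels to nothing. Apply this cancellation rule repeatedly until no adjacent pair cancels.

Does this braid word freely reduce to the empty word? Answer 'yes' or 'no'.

Answer: yes

Derivation:
Gen 1 (s2): push. Stack: [s2]
Gen 2 (s2): push. Stack: [s2 s2]
Gen 3 (s2^-1): cancels prior s2. Stack: [s2]
Gen 4 (s2^-1): cancels prior s2. Stack: []
Reduced word: (empty)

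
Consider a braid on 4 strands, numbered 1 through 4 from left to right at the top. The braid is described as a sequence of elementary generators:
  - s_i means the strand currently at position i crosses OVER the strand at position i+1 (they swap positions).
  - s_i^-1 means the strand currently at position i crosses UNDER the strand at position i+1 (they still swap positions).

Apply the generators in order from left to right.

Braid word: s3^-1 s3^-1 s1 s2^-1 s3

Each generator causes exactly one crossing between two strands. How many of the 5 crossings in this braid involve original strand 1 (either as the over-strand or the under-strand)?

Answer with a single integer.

Gen 1: crossing 3x4. Involves strand 1? no. Count so far: 0
Gen 2: crossing 4x3. Involves strand 1? no. Count so far: 0
Gen 3: crossing 1x2. Involves strand 1? yes. Count so far: 1
Gen 4: crossing 1x3. Involves strand 1? yes. Count so far: 2
Gen 5: crossing 1x4. Involves strand 1? yes. Count so far: 3

Answer: 3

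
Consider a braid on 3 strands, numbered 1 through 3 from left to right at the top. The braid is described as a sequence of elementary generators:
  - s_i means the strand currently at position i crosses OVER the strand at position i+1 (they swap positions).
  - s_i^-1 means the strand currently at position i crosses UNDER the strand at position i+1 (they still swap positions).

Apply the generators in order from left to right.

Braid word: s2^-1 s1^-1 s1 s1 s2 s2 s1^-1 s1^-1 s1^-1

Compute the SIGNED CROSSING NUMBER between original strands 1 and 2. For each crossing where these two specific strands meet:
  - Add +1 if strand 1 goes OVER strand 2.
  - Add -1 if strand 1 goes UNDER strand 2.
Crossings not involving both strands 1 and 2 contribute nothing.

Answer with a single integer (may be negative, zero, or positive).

Gen 1: crossing 2x3. Both 1&2? no. Sum: 0
Gen 2: crossing 1x3. Both 1&2? no. Sum: 0
Gen 3: crossing 3x1. Both 1&2? no. Sum: 0
Gen 4: crossing 1x3. Both 1&2? no. Sum: 0
Gen 5: 1 over 2. Both 1&2? yes. Contrib: +1. Sum: 1
Gen 6: 2 over 1. Both 1&2? yes. Contrib: -1. Sum: 0
Gen 7: crossing 3x1. Both 1&2? no. Sum: 0
Gen 8: crossing 1x3. Both 1&2? no. Sum: 0
Gen 9: crossing 3x1. Both 1&2? no. Sum: 0

Answer: 0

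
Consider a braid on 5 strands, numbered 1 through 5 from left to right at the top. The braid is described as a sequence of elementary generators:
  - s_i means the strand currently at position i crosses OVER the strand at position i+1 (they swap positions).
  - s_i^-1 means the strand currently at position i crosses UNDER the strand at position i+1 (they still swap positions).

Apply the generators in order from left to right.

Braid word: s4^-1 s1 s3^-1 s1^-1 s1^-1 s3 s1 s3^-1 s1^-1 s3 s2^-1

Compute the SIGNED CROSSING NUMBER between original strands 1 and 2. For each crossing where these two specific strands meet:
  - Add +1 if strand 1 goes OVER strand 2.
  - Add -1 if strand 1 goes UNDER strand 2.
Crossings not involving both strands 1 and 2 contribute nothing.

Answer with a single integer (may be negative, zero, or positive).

Answer: -1

Derivation:
Gen 1: crossing 4x5. Both 1&2? no. Sum: 0
Gen 2: 1 over 2. Both 1&2? yes. Contrib: +1. Sum: 1
Gen 3: crossing 3x5. Both 1&2? no. Sum: 1
Gen 4: 2 under 1. Both 1&2? yes. Contrib: +1. Sum: 2
Gen 5: 1 under 2. Both 1&2? yes. Contrib: -1. Sum: 1
Gen 6: crossing 5x3. Both 1&2? no. Sum: 1
Gen 7: 2 over 1. Both 1&2? yes. Contrib: -1. Sum: 0
Gen 8: crossing 3x5. Both 1&2? no. Sum: 0
Gen 9: 1 under 2. Both 1&2? yes. Contrib: -1. Sum: -1
Gen 10: crossing 5x3. Both 1&2? no. Sum: -1
Gen 11: crossing 1x3. Both 1&2? no. Sum: -1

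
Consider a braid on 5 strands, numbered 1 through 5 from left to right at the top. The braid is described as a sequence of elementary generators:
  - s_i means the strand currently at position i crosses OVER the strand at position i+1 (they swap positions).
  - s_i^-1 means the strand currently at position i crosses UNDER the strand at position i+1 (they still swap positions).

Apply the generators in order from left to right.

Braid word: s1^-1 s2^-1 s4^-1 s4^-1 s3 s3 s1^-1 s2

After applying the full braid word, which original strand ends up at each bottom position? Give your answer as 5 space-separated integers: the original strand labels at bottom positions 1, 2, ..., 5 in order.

Answer: 3 1 2 4 5

Derivation:
Gen 1 (s1^-1): strand 1 crosses under strand 2. Perm now: [2 1 3 4 5]
Gen 2 (s2^-1): strand 1 crosses under strand 3. Perm now: [2 3 1 4 5]
Gen 3 (s4^-1): strand 4 crosses under strand 5. Perm now: [2 3 1 5 4]
Gen 4 (s4^-1): strand 5 crosses under strand 4. Perm now: [2 3 1 4 5]
Gen 5 (s3): strand 1 crosses over strand 4. Perm now: [2 3 4 1 5]
Gen 6 (s3): strand 4 crosses over strand 1. Perm now: [2 3 1 4 5]
Gen 7 (s1^-1): strand 2 crosses under strand 3. Perm now: [3 2 1 4 5]
Gen 8 (s2): strand 2 crosses over strand 1. Perm now: [3 1 2 4 5]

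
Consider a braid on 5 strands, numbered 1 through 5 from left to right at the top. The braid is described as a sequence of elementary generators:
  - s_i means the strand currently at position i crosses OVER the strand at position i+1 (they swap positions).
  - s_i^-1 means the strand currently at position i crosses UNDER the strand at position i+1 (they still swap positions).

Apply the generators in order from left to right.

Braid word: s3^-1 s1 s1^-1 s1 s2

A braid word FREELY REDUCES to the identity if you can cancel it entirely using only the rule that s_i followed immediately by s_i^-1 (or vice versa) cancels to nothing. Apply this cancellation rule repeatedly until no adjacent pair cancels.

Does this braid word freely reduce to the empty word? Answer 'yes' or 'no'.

Gen 1 (s3^-1): push. Stack: [s3^-1]
Gen 2 (s1): push. Stack: [s3^-1 s1]
Gen 3 (s1^-1): cancels prior s1. Stack: [s3^-1]
Gen 4 (s1): push. Stack: [s3^-1 s1]
Gen 5 (s2): push. Stack: [s3^-1 s1 s2]
Reduced word: s3^-1 s1 s2

Answer: no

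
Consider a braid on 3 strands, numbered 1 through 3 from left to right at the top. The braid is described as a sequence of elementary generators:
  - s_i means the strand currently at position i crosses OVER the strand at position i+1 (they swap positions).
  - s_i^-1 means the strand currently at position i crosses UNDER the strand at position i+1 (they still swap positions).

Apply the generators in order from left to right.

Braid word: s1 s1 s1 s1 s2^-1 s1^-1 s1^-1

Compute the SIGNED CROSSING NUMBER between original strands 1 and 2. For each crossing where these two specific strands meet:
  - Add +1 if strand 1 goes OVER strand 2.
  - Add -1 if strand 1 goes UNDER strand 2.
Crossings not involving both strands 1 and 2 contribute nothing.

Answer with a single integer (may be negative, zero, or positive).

Gen 1: 1 over 2. Both 1&2? yes. Contrib: +1. Sum: 1
Gen 2: 2 over 1. Both 1&2? yes. Contrib: -1. Sum: 0
Gen 3: 1 over 2. Both 1&2? yes. Contrib: +1. Sum: 1
Gen 4: 2 over 1. Both 1&2? yes. Contrib: -1. Sum: 0
Gen 5: crossing 2x3. Both 1&2? no. Sum: 0
Gen 6: crossing 1x3. Both 1&2? no. Sum: 0
Gen 7: crossing 3x1. Both 1&2? no. Sum: 0

Answer: 0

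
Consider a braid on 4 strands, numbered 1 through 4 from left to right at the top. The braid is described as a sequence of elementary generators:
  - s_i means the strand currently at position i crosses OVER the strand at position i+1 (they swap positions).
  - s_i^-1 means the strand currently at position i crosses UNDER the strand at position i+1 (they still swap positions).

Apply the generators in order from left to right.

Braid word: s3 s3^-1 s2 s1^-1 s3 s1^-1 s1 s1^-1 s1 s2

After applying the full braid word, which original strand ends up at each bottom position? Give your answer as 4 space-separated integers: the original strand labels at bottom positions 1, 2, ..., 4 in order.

Gen 1 (s3): strand 3 crosses over strand 4. Perm now: [1 2 4 3]
Gen 2 (s3^-1): strand 4 crosses under strand 3. Perm now: [1 2 3 4]
Gen 3 (s2): strand 2 crosses over strand 3. Perm now: [1 3 2 4]
Gen 4 (s1^-1): strand 1 crosses under strand 3. Perm now: [3 1 2 4]
Gen 5 (s3): strand 2 crosses over strand 4. Perm now: [3 1 4 2]
Gen 6 (s1^-1): strand 3 crosses under strand 1. Perm now: [1 3 4 2]
Gen 7 (s1): strand 1 crosses over strand 3. Perm now: [3 1 4 2]
Gen 8 (s1^-1): strand 3 crosses under strand 1. Perm now: [1 3 4 2]
Gen 9 (s1): strand 1 crosses over strand 3. Perm now: [3 1 4 2]
Gen 10 (s2): strand 1 crosses over strand 4. Perm now: [3 4 1 2]

Answer: 3 4 1 2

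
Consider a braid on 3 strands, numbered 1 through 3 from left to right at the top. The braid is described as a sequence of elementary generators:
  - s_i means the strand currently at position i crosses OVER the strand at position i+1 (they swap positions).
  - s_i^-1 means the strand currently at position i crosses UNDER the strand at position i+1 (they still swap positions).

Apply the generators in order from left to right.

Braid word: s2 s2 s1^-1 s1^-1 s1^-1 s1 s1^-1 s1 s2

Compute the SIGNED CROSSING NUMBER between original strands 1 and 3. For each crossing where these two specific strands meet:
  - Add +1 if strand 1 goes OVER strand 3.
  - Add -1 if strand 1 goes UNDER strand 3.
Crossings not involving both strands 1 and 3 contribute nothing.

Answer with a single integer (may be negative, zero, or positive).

Gen 1: crossing 2x3. Both 1&3? no. Sum: 0
Gen 2: crossing 3x2. Both 1&3? no. Sum: 0
Gen 3: crossing 1x2. Both 1&3? no. Sum: 0
Gen 4: crossing 2x1. Both 1&3? no. Sum: 0
Gen 5: crossing 1x2. Both 1&3? no. Sum: 0
Gen 6: crossing 2x1. Both 1&3? no. Sum: 0
Gen 7: crossing 1x2. Both 1&3? no. Sum: 0
Gen 8: crossing 2x1. Both 1&3? no. Sum: 0
Gen 9: crossing 2x3. Both 1&3? no. Sum: 0

Answer: 0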